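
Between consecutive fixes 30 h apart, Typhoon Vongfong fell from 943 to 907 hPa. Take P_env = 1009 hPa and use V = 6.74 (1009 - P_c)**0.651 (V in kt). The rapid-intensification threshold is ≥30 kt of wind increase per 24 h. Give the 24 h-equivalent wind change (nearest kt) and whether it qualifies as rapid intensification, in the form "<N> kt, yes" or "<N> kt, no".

27 kt, no

V₁: ΔP = 66, V ≈ 6.74 × 66^0.651 ≈ 103.08 kt.
V₂: ΔP = 102, V ≈ 6.74 × 102^0.651 ≈ 136.85 kt.
ΔV over 30 h = 33.77 kt → 24 h equivalent = 33.77 × 24/30 ≈ 27.02 kt.
27 kt < 30 kt ⇒ not rapid intensification.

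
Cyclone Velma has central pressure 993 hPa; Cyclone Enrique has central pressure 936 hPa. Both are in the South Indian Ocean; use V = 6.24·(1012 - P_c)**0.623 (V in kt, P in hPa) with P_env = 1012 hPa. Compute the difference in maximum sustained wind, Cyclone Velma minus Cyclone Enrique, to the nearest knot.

-54 kt

Cyclone Velma: ΔP = 19; V ≈ 6.24 × 19^0.623 ≈ 39.07 kt.
Cyclone Enrique: ΔP = 76; V ≈ 6.24 × 76^0.623 ≈ 92.67 kt.
Difference ≈ 39.07 − 92.67 = -53.60 → -54 kt.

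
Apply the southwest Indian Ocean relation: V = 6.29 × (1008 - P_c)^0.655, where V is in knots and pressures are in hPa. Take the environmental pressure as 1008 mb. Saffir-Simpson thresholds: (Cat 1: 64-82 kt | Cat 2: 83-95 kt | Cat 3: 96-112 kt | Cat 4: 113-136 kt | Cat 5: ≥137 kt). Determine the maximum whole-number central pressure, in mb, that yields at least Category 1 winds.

Category 1 begins at V = 64 kt.
Required ΔP = (64/6.29)^(1/0.655) = 10.175^1.527 ≈ 34.53 mb.
P_c ≤ 1008 − 34.53 = 973.47, so the highest integer P_c is 973 mb.

973 mb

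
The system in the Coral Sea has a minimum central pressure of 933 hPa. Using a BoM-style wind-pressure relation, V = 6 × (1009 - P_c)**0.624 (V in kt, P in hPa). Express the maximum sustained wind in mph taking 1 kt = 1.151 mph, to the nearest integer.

103 mph

ΔP = 1009 − 933 = 76 hPa.
V ≈ 6 × 76^0.624 = 6 × 14.915 ≈ 89.491 kt.
89.491 × 1.151 ≈ 103.00 mph → 103 mph.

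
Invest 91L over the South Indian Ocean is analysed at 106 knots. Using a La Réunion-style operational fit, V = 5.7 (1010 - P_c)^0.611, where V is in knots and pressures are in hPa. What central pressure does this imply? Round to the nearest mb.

ΔP = (V / 5.7)^(1/0.611) = (106/5.7)^1.637.
106/5.7 = 18.596; 18.596^1.637 ≈ 119.57 mb.
P_c = 1010 − 119.57 = 890.43 ≈ 890 mb.

890 mb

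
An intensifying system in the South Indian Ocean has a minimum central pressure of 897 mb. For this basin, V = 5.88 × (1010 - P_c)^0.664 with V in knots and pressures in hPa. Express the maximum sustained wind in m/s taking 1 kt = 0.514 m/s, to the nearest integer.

ΔP = 1010 − 897 = 113 mb.
V ≈ 5.88 × 113^0.664 = 5.88 × 23.080 ≈ 135.713 kt.
135.713 × 0.514 ≈ 69.76 m/s → 70 m/s.

70 m/s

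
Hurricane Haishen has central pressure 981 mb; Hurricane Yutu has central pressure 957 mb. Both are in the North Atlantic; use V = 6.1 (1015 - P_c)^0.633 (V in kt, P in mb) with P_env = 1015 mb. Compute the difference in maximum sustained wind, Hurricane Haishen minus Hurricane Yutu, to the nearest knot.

-23 kt

Hurricane Haishen: ΔP = 34; V ≈ 6.1 × 34^0.633 ≈ 56.85 kt.
Hurricane Yutu: ΔP = 58; V ≈ 6.1 × 58^0.633 ≈ 79.72 kt.
Difference ≈ 56.85 − 79.72 = -22.87 → -23 kt.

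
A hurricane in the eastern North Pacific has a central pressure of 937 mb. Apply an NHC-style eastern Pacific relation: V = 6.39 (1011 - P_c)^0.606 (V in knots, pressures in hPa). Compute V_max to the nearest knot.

87 kt

ΔP = 1011 − 937 = 74 mb.
74^0.606 ≈ 13.575.
V ≈ 6.39 × 13.575 ≈ 86.7 kt.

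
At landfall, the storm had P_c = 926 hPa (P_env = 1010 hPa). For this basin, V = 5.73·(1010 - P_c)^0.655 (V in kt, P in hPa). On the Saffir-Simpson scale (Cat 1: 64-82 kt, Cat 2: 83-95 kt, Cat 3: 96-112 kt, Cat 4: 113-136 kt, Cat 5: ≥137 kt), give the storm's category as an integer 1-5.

3

ΔP = 1010 − 926 = 84 hPa.
V ≈ 5.73 × 84^0.655 = 5.73 × 18.21 ≈ 104 kt.
104 kt falls in the Category 3 band.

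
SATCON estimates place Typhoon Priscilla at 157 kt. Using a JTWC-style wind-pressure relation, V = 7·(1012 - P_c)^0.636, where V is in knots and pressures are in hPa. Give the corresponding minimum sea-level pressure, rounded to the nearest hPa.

ΔP = (V / 7)^(1/0.636) = (157/7)^1.572.
157/7 = 22.429; 22.429^1.572 ≈ 133.02 hPa.
P_c = 1012 − 133.02 = 878.98 ≈ 879 hPa.

879 hPa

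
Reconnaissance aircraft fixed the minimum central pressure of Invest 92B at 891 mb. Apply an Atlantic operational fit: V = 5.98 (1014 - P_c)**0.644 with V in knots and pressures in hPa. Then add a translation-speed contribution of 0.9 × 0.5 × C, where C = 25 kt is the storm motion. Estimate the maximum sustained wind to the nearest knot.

ΔP = 1014 − 891 = 123 mb.
123^0.644 ≈ 22.177.
V ≈ 5.98 × 22.177 ≈ 132.6 kt.
Translation term: 0.9 × 0.5 × 25 = 11.25 kt.
Corrected V ≈ 143.85 kt → 144 kt.

144 kt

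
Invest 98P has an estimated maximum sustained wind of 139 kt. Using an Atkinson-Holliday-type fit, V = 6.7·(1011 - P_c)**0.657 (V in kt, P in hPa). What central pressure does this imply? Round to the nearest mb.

ΔP = (V / 6.7)^(1/0.657) = (139/6.7)^1.522.
139/6.7 = 20.746; 20.746^1.522 ≈ 101.04 mb.
P_c = 1011 − 101.04 = 909.96 ≈ 910 mb.

910 mb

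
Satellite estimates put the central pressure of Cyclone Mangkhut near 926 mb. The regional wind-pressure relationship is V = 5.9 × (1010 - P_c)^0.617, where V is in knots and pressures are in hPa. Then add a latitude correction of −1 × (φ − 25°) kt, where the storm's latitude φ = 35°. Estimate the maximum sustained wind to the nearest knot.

81 kt

ΔP = 1010 − 926 = 84 mb.
84^0.617 ≈ 15.391.
V ≈ 5.9 × 15.391 ≈ 90.8 kt.
Latitude correction: −1 × (35 − 25) = -10 kt.
Corrected V ≈ 80.8 kt → 81 kt.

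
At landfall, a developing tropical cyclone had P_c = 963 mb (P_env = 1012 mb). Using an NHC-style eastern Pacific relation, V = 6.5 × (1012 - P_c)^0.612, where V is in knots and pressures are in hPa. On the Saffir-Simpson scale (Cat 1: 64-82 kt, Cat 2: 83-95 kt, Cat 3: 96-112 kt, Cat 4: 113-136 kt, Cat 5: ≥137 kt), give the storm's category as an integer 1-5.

ΔP = 1012 − 963 = 49 mb.
V ≈ 6.5 × 49^0.612 = 6.5 × 10.82 ≈ 70 kt.
70 kt falls in the Category 1 band.

1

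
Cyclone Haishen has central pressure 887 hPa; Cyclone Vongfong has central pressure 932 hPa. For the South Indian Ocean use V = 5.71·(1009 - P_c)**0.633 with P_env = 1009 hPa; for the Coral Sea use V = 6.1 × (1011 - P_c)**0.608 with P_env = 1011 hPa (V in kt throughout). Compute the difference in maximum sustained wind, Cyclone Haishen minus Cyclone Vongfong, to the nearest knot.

33 kt

Cyclone Haishen: ΔP = 122; V ≈ 5.71 × 122^0.633 ≈ 119.48 kt.
Cyclone Vongfong: ΔP = 79; V ≈ 6.1 × 79^0.608 ≈ 86.91 kt.
Difference ≈ 119.48 − 86.91 = 32.57 → 33 kt.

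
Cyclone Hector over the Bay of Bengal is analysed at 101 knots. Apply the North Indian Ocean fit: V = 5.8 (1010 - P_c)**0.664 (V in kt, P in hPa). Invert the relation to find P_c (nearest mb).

ΔP = (V / 5.8)^(1/0.664) = (101/5.8)^1.506.
101/5.8 = 17.414; 17.414^1.506 ≈ 73.93 mb.
P_c = 1010 − 73.93 = 936.07 ≈ 936 mb.

936 mb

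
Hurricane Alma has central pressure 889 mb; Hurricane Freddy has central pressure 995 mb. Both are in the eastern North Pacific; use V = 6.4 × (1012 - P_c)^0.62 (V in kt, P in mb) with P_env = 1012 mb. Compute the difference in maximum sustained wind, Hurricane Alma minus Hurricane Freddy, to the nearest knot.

Hurricane Alma: ΔP = 123; V ≈ 6.4 × 123^0.62 ≈ 126.45 kt.
Hurricane Freddy: ΔP = 17; V ≈ 6.4 × 17^0.62 ≈ 37.07 kt.
Difference ≈ 126.45 − 37.07 = 89.38 → 89 kt.

89 kt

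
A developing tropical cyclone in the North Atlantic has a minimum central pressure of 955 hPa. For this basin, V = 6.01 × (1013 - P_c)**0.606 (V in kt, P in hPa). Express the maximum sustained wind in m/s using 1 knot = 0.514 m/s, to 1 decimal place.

ΔP = 1013 − 955 = 58 hPa.
V ≈ 6.01 × 58^0.606 = 6.01 × 11.712 ≈ 70.390 kt.
70.390 × 0.514 ≈ 36.18 m/s → 36.2 m/s.

36.2 m/s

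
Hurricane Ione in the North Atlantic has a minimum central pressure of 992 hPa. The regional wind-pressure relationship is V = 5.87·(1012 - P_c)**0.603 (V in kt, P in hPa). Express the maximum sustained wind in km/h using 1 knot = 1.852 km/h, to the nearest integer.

ΔP = 1012 − 992 = 20 hPa.
V ≈ 5.87 × 20^0.603 = 5.87 × 6.089 ≈ 35.740 kt.
35.740 × 1.852 ≈ 66.19 km/h → 66 km/h.

66 km/h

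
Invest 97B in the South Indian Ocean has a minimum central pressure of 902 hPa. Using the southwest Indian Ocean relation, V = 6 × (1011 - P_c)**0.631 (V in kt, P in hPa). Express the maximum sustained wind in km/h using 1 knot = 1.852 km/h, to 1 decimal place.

ΔP = 1011 − 902 = 109 hPa.
V ≈ 6 × 109^0.631 = 6 × 19.303 ≈ 115.816 kt.
115.816 × 1.852 ≈ 214.49 km/h → 214.5 km/h.

214.5 km/h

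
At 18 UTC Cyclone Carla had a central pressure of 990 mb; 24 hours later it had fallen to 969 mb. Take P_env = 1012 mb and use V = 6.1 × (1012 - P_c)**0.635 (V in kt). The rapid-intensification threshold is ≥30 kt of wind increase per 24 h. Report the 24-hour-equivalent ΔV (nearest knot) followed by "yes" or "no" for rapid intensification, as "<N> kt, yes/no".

V₁: ΔP = 22, V ≈ 6.1 × 22^0.635 ≈ 43.43 kt.
V₂: ΔP = 43, V ≈ 6.1 × 43^0.635 ≈ 66.46 kt.
ΔV over 24 h = 23.03 kt → 24 h equivalent = 23.03 × 24/24 ≈ 23.03 kt.
23 kt < 30 kt ⇒ not rapid intensification.

23 kt, no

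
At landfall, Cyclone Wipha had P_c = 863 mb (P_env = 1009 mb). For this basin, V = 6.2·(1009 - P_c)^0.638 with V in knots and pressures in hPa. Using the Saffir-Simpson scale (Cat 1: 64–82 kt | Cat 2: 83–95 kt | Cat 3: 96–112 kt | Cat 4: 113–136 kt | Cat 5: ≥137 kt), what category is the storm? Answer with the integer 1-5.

5

ΔP = 1009 − 863 = 146 mb.
V ≈ 6.2 × 146^0.638 = 6.2 × 24.04 ≈ 149 kt.
149 kt falls in the Category 5 band.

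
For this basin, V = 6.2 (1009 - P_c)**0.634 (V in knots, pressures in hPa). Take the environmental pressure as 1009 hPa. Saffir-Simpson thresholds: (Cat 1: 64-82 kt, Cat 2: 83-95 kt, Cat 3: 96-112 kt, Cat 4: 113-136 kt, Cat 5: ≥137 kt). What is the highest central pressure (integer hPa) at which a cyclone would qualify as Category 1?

969 hPa

Category 1 begins at V = 64 kt.
Required ΔP = (64/6.2)^(1/0.634) = 10.323^1.577 ≈ 39.72 hPa.
P_c ≤ 1009 − 39.72 = 969.28, so the highest integer P_c is 969 hPa.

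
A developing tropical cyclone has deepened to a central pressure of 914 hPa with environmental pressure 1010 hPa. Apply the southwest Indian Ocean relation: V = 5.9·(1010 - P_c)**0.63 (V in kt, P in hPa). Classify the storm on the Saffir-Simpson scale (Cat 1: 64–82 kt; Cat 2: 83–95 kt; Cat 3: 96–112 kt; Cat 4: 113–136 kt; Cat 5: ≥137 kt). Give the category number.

ΔP = 1010 − 914 = 96 hPa.
V ≈ 5.9 × 96^0.63 = 5.9 × 17.73 ≈ 105 kt.
105 kt falls in the Category 3 band.

3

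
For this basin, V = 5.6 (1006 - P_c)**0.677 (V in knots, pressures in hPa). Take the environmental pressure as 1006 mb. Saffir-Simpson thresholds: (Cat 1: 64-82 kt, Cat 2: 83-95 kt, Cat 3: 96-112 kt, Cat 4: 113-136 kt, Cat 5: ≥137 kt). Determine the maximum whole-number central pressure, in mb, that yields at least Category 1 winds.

Category 1 begins at V = 64 kt.
Required ΔP = (64/5.6)^(1/0.677) = 11.429^1.477 ≈ 36.54 mb.
P_c ≤ 1006 − 36.54 = 969.46, so the highest integer P_c is 969 mb.

969 mb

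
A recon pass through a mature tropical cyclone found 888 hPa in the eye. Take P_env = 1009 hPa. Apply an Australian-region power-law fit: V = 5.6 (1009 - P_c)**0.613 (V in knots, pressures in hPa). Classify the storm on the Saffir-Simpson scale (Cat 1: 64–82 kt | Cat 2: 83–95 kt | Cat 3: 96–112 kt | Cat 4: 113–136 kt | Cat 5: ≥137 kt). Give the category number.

ΔP = 1009 − 888 = 121 hPa.
V ≈ 5.6 × 121^0.613 = 5.6 × 18.91 ≈ 106 kt.
106 kt falls in the Category 3 band.

3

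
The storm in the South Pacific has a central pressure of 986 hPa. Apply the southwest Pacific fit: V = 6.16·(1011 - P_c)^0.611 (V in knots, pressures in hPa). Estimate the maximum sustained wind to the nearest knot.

ΔP = 1011 − 986 = 25 hPa.
25^0.611 ≈ 7.147.
V ≈ 6.16 × 7.147 ≈ 44.0 kt.

44 kt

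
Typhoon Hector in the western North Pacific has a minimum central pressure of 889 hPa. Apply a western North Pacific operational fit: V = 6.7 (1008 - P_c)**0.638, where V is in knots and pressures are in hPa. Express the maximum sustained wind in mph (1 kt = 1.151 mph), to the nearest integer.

ΔP = 1008 − 889 = 119 hPa.
V ≈ 6.7 × 119^0.638 = 6.7 × 21.096 ≈ 141.343 kt.
141.343 × 1.151 ≈ 162.69 mph → 163 mph.

163 mph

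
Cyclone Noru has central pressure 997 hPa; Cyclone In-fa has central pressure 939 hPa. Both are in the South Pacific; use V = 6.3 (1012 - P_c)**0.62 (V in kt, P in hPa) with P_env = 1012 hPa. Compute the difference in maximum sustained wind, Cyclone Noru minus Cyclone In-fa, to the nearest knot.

-56 kt

Cyclone Noru: ΔP = 15; V ≈ 6.3 × 15^0.62 ≈ 33.77 kt.
Cyclone In-fa: ΔP = 73; V ≈ 6.3 × 73^0.62 ≈ 90.07 kt.
Difference ≈ 33.77 − 90.07 = -56.30 → -56 kt.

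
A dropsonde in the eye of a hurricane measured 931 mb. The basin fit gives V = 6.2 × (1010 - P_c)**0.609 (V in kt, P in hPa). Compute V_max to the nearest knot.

89 kt

ΔP = 1010 − 931 = 79 mb.
79^0.609 ≈ 14.311.
V ≈ 6.2 × 14.311 ≈ 88.7 kt.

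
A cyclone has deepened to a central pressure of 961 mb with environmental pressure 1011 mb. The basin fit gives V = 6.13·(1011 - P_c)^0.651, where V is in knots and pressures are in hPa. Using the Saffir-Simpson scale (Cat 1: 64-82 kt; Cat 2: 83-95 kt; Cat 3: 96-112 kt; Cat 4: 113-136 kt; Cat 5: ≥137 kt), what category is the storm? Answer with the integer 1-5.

ΔP = 1011 − 961 = 50 mb.
V ≈ 6.13 × 50^0.651 = 6.13 × 12.77 ≈ 78 kt.
78 kt falls in the Category 1 band.

1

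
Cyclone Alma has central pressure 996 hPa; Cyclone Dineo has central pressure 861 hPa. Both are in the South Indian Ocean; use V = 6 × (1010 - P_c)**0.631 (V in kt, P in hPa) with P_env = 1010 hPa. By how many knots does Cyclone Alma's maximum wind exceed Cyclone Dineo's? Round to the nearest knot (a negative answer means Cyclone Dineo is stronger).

Cyclone Alma: ΔP = 14; V ≈ 6 × 14^0.631 ≈ 31.72 kt.
Cyclone Dineo: ΔP = 149; V ≈ 6 × 149^0.631 ≈ 141.07 kt.
Difference ≈ 31.72 − 141.07 = -109.35 → -109 kt.

-109 kt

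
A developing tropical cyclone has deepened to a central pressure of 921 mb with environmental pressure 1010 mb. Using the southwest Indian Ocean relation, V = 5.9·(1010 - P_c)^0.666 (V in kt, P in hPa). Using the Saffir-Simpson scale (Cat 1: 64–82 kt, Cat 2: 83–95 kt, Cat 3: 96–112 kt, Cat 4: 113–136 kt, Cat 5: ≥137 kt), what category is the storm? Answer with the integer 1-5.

ΔP = 1010 − 921 = 89 mb.
V ≈ 5.9 × 89^0.666 = 5.9 × 19.87 ≈ 117 kt.
117 kt falls in the Category 4 band.

4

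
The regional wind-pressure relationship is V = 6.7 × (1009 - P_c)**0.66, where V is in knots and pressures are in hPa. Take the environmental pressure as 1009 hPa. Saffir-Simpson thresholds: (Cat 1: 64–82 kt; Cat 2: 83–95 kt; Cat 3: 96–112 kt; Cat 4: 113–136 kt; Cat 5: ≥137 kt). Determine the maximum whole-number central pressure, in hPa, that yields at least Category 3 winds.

952 hPa

Category 3 begins at V = 96 kt.
Required ΔP = (96/6.7)^(1/0.66) = 14.328^1.515 ≈ 56.47 hPa.
P_c ≤ 1009 − 56.47 = 952.53, so the highest integer P_c is 952 hPa.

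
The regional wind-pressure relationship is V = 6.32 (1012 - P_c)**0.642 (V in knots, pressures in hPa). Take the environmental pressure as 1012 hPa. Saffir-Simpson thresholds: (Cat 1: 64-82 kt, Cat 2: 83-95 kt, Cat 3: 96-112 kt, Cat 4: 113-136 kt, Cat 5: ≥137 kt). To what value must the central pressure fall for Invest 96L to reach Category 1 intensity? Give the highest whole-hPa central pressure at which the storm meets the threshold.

975 hPa

Category 1 begins at V = 64 kt.
Required ΔP = (64/6.32)^(1/0.642) = 10.127^1.558 ≈ 36.82 hPa.
P_c ≤ 1012 − 36.82 = 975.18, so the highest integer P_c is 975 hPa.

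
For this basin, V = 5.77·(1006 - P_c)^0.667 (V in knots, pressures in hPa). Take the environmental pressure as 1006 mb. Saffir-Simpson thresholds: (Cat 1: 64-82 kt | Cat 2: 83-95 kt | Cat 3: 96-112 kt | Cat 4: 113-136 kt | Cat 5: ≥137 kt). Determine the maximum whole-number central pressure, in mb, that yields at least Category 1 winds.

969 mb

Category 1 begins at V = 64 kt.
Required ΔP = (64/5.77)^(1/0.667) = 11.092^1.499 ≈ 36.87 mb.
P_c ≤ 1006 − 36.87 = 969.13, so the highest integer P_c is 969 mb.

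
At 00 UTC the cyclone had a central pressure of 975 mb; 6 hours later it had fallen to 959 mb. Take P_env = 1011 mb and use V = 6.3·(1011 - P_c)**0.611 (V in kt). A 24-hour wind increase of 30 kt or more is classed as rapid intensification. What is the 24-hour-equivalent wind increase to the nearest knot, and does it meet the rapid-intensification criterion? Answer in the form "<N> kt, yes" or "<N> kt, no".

V₁: ΔP = 36, V ≈ 6.3 × 36^0.611 ≈ 56.27 kt.
V₂: ΔP = 52, V ≈ 6.3 × 52^0.611 ≈ 70.44 kt.
ΔV over 6 h = 14.17 kt → 24 h equivalent = 14.17 × 24/6 ≈ 56.68 kt.
57 kt ≥ 30 kt ⇒ rapid intensification.

57 kt, yes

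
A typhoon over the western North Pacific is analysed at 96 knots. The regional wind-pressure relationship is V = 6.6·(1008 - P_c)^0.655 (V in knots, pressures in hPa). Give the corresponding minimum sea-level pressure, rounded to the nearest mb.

948 mb

ΔP = (V / 6.6)^(1/0.655) = (96/6.6)^1.527.
96/6.6 = 14.545; 14.545^1.527 ≈ 59.59 mb.
P_c = 1008 − 59.59 = 948.41 ≈ 948 mb.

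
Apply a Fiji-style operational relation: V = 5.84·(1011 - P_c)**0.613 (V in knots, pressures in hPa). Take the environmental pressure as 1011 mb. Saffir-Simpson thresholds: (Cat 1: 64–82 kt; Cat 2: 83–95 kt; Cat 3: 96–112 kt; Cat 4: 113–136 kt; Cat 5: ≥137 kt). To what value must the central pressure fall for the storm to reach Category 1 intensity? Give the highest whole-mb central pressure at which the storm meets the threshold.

Category 1 begins at V = 64 kt.
Required ΔP = (64/5.84)^(1/0.613) = 10.959^1.631 ≈ 49.68 mb.
P_c ≤ 1011 − 49.68 = 961.32, so the highest integer P_c is 961 mb.

961 mb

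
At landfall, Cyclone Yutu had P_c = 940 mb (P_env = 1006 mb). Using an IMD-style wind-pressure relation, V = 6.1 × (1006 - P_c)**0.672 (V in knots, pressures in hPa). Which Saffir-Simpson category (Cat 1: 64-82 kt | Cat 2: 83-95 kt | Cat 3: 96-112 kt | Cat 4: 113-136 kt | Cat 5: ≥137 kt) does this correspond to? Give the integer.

ΔP = 1006 − 940 = 66 mb.
V ≈ 6.1 × 66^0.672 = 6.1 × 16.70 ≈ 102 kt.
102 kt falls in the Category 3 band.

3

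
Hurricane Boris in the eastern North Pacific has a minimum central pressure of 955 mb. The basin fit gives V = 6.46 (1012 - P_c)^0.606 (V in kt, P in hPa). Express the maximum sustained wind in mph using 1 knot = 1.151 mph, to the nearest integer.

86 mph

ΔP = 1012 − 955 = 57 mb.
V ≈ 6.46 × 57^0.606 = 6.46 × 11.589 ≈ 74.867 kt.
74.867 × 1.151 ≈ 86.17 mph → 86 mph.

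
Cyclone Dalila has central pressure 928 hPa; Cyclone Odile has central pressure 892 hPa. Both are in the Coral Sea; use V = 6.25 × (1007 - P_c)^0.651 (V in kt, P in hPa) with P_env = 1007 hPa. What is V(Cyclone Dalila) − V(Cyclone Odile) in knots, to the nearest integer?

-30 kt

Cyclone Dalila: ΔP = 79; V ≈ 6.25 × 79^0.651 ≈ 107.46 kt.
Cyclone Odile: ΔP = 115; V ≈ 6.25 × 115^0.651 ≈ 137.21 kt.
Difference ≈ 107.46 − 137.21 = -29.75 → -30 kt.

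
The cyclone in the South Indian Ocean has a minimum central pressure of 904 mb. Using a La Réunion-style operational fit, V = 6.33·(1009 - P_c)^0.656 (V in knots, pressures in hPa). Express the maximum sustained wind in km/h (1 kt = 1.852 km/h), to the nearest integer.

248 km/h

ΔP = 1009 − 904 = 105 mb.
V ≈ 6.33 × 105^0.656 = 6.33 × 21.179 ≈ 134.061 kt.
134.061 × 1.852 ≈ 248.28 km/h → 248 km/h.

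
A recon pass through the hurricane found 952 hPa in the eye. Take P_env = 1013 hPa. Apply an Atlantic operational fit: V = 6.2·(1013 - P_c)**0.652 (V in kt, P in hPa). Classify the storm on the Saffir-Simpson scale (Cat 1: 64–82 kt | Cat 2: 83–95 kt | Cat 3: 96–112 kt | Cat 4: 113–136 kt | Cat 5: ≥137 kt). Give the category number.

2

ΔP = 1013 − 952 = 61 hPa.
V ≈ 6.2 × 61^0.652 = 6.2 × 14.59 ≈ 90 kt.
90 kt falls in the Category 2 band.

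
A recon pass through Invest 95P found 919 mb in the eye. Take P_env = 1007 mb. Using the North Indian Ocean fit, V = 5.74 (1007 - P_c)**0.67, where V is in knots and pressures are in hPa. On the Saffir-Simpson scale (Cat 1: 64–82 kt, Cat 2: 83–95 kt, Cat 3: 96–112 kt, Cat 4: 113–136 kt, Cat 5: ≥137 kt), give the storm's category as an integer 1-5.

4

ΔP = 1007 − 919 = 88 mb.
V ≈ 5.74 × 88^0.67 = 5.74 × 20.08 ≈ 115 kt.
115 kt falls in the Category 4 band.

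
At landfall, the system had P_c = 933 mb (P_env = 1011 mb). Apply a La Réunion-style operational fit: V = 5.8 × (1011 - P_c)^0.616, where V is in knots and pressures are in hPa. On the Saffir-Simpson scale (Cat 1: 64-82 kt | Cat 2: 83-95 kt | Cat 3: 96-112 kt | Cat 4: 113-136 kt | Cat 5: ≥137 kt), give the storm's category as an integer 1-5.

ΔP = 1011 − 933 = 78 mb.
V ≈ 5.8 × 78^0.616 = 5.8 × 14.64 ≈ 85 kt.
85 kt falls in the Category 2 band.

2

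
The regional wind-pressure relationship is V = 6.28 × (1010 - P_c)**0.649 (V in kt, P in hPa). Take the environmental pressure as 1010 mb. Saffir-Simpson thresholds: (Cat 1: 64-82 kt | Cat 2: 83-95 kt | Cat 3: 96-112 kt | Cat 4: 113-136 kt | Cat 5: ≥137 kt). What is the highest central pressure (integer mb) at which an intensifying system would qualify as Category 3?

Category 3 begins at V = 96 kt.
Required ΔP = (96/6.28)^(1/0.649) = 15.287^1.541 ≈ 66.81 mb.
P_c ≤ 1010 − 66.81 = 943.19, so the highest integer P_c is 943 mb.

943 mb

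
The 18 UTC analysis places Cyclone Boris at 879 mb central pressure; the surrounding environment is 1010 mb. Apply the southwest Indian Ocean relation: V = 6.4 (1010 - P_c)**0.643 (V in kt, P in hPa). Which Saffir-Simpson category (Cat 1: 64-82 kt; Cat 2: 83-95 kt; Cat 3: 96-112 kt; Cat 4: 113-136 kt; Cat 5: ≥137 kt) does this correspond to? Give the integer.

5

ΔP = 1010 − 879 = 131 mb.
V ≈ 6.4 × 131^0.643 = 6.4 × 22.98 ≈ 147 kt.
147 kt falls in the Category 5 band.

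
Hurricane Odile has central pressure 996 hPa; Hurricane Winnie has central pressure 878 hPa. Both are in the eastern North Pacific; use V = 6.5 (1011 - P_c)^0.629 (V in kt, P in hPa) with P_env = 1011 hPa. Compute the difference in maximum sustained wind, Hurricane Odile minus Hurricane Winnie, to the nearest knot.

-105 kt

Hurricane Odile: ΔP = 15; V ≈ 6.5 × 15^0.629 ≈ 35.70 kt.
Hurricane Winnie: ΔP = 133; V ≈ 6.5 × 133^0.629 ≈ 140.87 kt.
Difference ≈ 35.70 − 140.87 = -105.17 → -105 kt.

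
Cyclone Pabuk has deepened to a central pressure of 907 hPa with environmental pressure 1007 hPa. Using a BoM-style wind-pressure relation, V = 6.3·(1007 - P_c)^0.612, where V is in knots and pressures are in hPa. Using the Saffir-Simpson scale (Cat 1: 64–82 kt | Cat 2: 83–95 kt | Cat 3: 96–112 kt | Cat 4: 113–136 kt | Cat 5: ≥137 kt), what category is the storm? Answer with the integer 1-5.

3

ΔP = 1007 − 907 = 100 hPa.
V ≈ 6.3 × 100^0.612 = 6.3 × 16.75 ≈ 106 kt.
106 kt falls in the Category 3 band.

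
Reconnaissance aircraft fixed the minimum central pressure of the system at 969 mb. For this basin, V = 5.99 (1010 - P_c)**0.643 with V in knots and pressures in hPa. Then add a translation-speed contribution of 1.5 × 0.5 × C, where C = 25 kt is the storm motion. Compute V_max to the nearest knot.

84 kt

ΔP = 1010 − 969 = 41 mb.
41^0.643 ≈ 10.890.
V ≈ 5.99 × 10.890 ≈ 65.2 kt.
Translation term: 1.5 × 0.5 × 25 = 18.75 kt.
Corrected V ≈ 83.95 kt → 84 kt.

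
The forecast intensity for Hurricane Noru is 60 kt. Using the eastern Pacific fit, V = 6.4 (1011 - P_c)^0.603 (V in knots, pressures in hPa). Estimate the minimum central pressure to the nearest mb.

ΔP = (V / 6.4)^(1/0.603) = (60/6.4)^1.658.
60/6.4 = 9.375; 9.375^1.658 ≈ 40.92 mb.
P_c = 1011 − 40.92 = 970.08 ≈ 970 mb.

970 mb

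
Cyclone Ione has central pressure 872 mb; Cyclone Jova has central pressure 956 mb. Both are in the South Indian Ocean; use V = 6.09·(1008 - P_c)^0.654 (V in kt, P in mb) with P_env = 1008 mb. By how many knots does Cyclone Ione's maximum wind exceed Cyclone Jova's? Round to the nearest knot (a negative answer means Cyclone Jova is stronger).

71 kt

Cyclone Ione: ΔP = 136; V ≈ 6.09 × 136^0.654 ≈ 151.34 kt.
Cyclone Jova: ΔP = 52; V ≈ 6.09 × 52^0.654 ≈ 80.70 kt.
Difference ≈ 151.34 − 80.70 = 70.64 → 71 kt.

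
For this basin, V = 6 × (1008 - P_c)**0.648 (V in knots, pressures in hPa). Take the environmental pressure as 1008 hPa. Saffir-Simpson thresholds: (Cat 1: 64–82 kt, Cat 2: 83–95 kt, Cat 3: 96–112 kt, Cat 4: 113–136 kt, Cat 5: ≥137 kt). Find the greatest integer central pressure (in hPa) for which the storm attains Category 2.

950 hPa

Category 2 begins at V = 83 kt.
Required ΔP = (83/6)^(1/0.648) = 13.833^1.543 ≈ 57.64 hPa.
P_c ≤ 1008 − 57.64 = 950.36, so the highest integer P_c is 950 hPa.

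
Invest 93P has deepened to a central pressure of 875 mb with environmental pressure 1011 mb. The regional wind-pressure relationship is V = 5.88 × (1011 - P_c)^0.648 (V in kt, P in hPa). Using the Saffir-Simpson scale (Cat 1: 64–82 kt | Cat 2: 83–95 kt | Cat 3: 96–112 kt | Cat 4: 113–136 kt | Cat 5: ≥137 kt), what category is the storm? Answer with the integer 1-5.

5

ΔP = 1011 − 875 = 136 mb.
V ≈ 5.88 × 136^0.648 = 5.88 × 24.13 ≈ 142 kt.
142 kt falls in the Category 5 band.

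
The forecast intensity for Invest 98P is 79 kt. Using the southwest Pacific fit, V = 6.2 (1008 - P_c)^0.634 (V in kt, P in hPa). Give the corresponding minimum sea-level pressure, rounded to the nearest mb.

953 mb

ΔP = (V / 6.2)^(1/0.634) = (79/6.2)^1.577.
79/6.2 = 12.742; 12.742^1.577 ≈ 55.37 mb.
P_c = 1008 − 55.37 = 952.63 ≈ 953 mb.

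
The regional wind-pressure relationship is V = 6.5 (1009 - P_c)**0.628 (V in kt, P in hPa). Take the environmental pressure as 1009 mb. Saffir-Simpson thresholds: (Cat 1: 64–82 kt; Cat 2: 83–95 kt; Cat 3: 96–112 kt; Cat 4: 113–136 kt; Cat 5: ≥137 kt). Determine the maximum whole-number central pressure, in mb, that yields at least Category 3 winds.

Category 3 begins at V = 96 kt.
Required ΔP = (96/6.5)^(1/0.628) = 14.769^1.592 ≈ 72.78 mb.
P_c ≤ 1009 − 72.78 = 936.22, so the highest integer P_c is 936 mb.

936 mb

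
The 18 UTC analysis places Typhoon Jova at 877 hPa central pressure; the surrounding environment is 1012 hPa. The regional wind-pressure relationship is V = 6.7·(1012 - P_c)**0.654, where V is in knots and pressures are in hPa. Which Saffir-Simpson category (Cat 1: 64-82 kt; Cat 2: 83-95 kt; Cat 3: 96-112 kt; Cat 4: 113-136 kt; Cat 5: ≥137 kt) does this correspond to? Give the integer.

ΔP = 1012 − 877 = 135 hPa.
V ≈ 6.7 × 135^0.654 = 6.7 × 24.73 ≈ 166 kt.
166 kt falls in the Category 5 band.

5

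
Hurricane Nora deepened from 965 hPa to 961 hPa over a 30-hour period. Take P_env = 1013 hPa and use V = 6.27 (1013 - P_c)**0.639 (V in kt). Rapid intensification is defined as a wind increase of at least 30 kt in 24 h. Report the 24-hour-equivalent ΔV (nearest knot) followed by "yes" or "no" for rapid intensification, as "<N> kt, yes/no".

3 kt, no

V₁: ΔP = 48, V ≈ 6.27 × 48^0.639 ≈ 74.40 kt.
V₂: ΔP = 52, V ≈ 6.27 × 52^0.639 ≈ 78.31 kt.
ΔV over 30 h = 3.91 kt → 24 h equivalent = 3.91 × 24/30 ≈ 3.13 kt.
3 kt < 30 kt ⇒ not rapid intensification.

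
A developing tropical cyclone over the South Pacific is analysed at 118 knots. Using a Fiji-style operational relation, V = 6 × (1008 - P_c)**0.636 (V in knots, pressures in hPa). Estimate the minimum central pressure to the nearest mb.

ΔP = (V / 6)^(1/0.636) = (118/6)^1.572.
118/6 = 19.667; 19.667^1.572 ≈ 108.19 mb.
P_c = 1008 − 108.19 = 899.81 ≈ 900 mb.

900 mb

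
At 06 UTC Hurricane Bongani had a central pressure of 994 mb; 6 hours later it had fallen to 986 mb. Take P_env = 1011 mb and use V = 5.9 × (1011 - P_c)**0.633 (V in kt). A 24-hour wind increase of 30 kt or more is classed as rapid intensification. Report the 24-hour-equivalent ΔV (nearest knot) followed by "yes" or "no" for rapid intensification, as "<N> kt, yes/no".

39 kt, yes

V₁: ΔP = 17, V ≈ 5.9 × 17^0.633 ≈ 35.46 kt.
V₂: ΔP = 25, V ≈ 5.9 × 25^0.633 ≈ 45.26 kt.
ΔV over 6 h = 9.80 kt → 24 h equivalent = 9.80 × 24/6 ≈ 39.20 kt.
39 kt ≥ 30 kt ⇒ rapid intensification.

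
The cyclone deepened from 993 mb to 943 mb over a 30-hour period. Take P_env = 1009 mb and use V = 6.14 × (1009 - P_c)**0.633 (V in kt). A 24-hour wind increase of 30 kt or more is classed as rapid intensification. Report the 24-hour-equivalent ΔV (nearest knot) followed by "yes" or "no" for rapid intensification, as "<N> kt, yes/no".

V₁: ΔP = 16, V ≈ 6.14 × 16^0.633 ≈ 35.51 kt.
V₂: ΔP = 66, V ≈ 6.14 × 66^0.633 ≈ 87.08 kt.
ΔV over 30 h = 51.57 kt → 24 h equivalent = 51.57 × 24/30 ≈ 41.26 kt.
41 kt ≥ 30 kt ⇒ rapid intensification.

41 kt, yes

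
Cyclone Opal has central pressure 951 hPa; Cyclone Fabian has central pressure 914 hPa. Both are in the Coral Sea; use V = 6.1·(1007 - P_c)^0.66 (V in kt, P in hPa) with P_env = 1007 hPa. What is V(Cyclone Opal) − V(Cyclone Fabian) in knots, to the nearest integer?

Cyclone Opal: ΔP = 56; V ≈ 6.1 × 56^0.66 ≈ 86.92 kt.
Cyclone Fabian: ΔP = 93; V ≈ 6.1 × 93^0.66 ≈ 121.49 kt.
Difference ≈ 86.92 − 121.49 = -34.57 → -35 kt.

-35 kt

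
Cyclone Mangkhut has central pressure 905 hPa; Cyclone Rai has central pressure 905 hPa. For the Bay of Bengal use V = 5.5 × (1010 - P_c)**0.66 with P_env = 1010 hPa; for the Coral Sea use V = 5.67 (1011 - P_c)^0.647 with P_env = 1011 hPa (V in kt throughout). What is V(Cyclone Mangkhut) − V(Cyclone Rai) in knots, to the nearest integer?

Cyclone Mangkhut: ΔP = 105; V ≈ 5.5 × 105^0.66 ≈ 118.67 kt.
Cyclone Rai: ΔP = 106; V ≈ 5.67 × 106^0.647 ≈ 115.87 kt.
Difference ≈ 118.67 − 115.87 = 2.80 → 3 kt.

3 kt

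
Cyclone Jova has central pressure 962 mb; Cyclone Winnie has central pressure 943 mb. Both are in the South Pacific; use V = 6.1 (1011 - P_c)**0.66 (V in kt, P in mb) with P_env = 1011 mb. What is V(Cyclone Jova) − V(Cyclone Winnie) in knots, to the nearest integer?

-19 kt

Cyclone Jova: ΔP = 49; V ≈ 6.1 × 49^0.66 ≈ 79.59 kt.
Cyclone Winnie: ΔP = 68; V ≈ 6.1 × 68^0.66 ≈ 98.81 kt.
Difference ≈ 79.59 − 98.81 = -19.22 → -19 kt.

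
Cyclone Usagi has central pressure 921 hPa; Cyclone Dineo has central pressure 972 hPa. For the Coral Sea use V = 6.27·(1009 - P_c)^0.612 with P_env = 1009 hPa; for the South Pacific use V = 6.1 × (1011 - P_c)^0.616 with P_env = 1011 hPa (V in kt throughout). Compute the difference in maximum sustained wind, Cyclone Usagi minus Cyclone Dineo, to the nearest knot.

39 kt

Cyclone Usagi: ΔP = 88; V ≈ 6.27 × 88^0.612 ≈ 97.12 kt.
Cyclone Dineo: ΔP = 39; V ≈ 6.1 × 39^0.616 ≈ 58.27 kt.
Difference ≈ 97.12 − 58.27 = 38.85 → 39 kt.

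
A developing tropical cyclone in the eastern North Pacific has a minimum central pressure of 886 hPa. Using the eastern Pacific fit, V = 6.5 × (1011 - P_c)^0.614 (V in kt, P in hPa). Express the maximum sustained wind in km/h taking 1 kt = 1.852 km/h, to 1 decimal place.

ΔP = 1011 − 886 = 125 hPa.
V ≈ 6.5 × 125^0.614 = 6.5 × 19.387 ≈ 126.013 kt.
126.013 × 1.852 ≈ 233.38 km/h → 233.4 km/h.

233.4 km/h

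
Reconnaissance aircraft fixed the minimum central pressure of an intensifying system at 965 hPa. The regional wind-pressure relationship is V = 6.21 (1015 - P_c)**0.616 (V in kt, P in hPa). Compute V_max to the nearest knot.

ΔP = 1015 − 965 = 50 hPa.
50^0.616 ≈ 11.132.
V ≈ 6.21 × 11.132 ≈ 69.1 kt.

69 kt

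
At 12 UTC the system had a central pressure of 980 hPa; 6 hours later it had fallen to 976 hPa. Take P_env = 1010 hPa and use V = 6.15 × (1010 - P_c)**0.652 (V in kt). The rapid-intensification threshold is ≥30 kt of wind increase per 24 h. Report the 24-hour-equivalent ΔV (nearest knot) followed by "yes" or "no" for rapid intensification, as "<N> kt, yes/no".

V₁: ΔP = 30, V ≈ 6.15 × 30^0.652 ≈ 56.49 kt.
V₂: ΔP = 34, V ≈ 6.15 × 34^0.652 ≈ 61.29 kt.
ΔV over 6 h = 4.80 kt → 24 h equivalent = 4.80 × 24/6 ≈ 19.20 kt.
19 kt < 30 kt ⇒ not rapid intensification.

19 kt, no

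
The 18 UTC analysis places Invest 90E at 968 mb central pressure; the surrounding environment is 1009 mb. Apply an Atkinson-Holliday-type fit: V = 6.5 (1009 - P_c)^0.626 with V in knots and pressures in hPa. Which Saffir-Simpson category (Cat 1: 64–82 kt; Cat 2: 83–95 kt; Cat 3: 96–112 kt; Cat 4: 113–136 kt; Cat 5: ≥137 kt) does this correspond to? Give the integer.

1

ΔP = 1009 − 968 = 41 mb.
V ≈ 6.5 × 41^0.626 = 6.5 × 10.22 ≈ 66 kt.
66 kt falls in the Category 1 band.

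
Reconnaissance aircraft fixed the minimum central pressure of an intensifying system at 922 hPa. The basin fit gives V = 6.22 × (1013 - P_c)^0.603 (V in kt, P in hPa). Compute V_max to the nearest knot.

ΔP = 1013 − 922 = 91 hPa.
91^0.603 ≈ 15.181.
V ≈ 6.22 × 15.181 ≈ 94.4 kt.

94 kt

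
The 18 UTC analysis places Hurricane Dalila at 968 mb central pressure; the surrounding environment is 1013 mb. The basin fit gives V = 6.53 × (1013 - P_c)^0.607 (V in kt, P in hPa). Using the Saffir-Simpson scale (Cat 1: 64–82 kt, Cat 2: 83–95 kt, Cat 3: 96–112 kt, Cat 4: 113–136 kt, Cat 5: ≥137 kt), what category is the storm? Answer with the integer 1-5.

1

ΔP = 1013 − 968 = 45 mb.
V ≈ 6.53 × 45^0.607 = 6.53 × 10.08 ≈ 66 kt.
66 kt falls in the Category 1 band.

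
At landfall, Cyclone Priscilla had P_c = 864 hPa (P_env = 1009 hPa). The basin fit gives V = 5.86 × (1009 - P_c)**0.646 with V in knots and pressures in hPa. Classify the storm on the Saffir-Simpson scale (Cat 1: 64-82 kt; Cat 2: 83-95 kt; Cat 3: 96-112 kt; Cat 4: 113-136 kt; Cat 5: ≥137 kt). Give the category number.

ΔP = 1009 − 864 = 145 hPa.
V ≈ 5.86 × 145^0.646 = 5.86 × 24.90 ≈ 146 kt.
146 kt falls in the Category 5 band.

5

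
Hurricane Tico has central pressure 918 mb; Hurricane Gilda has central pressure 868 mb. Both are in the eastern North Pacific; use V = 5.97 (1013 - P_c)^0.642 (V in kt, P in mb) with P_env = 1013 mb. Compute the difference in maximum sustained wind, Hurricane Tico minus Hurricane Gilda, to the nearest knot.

-35 kt

Hurricane Tico: ΔP = 95; V ≈ 5.97 × 95^0.642 ≈ 111.09 kt.
Hurricane Gilda: ΔP = 145; V ≈ 5.97 × 145^0.642 ≈ 145.74 kt.
Difference ≈ 111.09 − 145.74 = -34.65 → -35 kt.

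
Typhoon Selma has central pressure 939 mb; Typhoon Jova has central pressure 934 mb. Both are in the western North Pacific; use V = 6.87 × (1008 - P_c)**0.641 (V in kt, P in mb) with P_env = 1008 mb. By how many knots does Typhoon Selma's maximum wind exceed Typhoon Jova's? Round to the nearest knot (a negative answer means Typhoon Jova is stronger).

Typhoon Selma: ΔP = 69; V ≈ 6.87 × 69^0.641 ≈ 103.67 kt.
Typhoon Jova: ΔP = 74; V ≈ 6.87 × 74^0.641 ≈ 108.43 kt.
Difference ≈ 103.67 − 108.43 = -4.76 → -5 kt.

-5 kt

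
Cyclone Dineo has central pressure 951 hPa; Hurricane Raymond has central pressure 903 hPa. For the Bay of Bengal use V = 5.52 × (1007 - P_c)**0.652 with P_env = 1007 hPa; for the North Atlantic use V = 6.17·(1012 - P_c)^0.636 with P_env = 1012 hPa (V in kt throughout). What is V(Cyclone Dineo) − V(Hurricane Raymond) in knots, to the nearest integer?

-46 kt

Cyclone Dineo: ΔP = 56; V ≈ 5.52 × 56^0.652 ≈ 76.17 kt.
Hurricane Raymond: ΔP = 109; V ≈ 6.17 × 109^0.636 ≈ 121.92 kt.
Difference ≈ 76.17 − 121.92 = -45.75 → -46 kt.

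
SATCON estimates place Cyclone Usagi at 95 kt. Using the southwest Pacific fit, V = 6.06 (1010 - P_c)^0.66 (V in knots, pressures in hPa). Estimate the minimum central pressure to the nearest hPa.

945 hPa

ΔP = (V / 6.06)^(1/0.66) = (95/6.06)^1.515.
95/6.06 = 15.677; 15.677^1.515 ≈ 64.71 hPa.
P_c = 1010 − 64.71 = 945.29 ≈ 945 hPa.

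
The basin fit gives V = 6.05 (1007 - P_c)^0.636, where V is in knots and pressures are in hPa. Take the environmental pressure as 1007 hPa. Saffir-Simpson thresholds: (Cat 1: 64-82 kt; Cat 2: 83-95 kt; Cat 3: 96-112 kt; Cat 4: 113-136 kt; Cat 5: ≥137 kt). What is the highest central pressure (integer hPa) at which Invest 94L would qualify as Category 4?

Category 4 begins at V = 113 kt.
Required ΔP = (113/6.05)^(1/0.636) = 18.678^1.572 ≈ 99.76 hPa.
P_c ≤ 1007 − 99.76 = 907.24, so the highest integer P_c is 907 hPa.

907 hPa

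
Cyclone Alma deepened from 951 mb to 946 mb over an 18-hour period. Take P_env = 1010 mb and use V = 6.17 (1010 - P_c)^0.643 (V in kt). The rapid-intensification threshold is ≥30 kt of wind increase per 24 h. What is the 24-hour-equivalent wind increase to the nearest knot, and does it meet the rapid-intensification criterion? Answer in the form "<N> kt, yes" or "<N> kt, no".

6 kt, no

V₁: ΔP = 59, V ≈ 6.17 × 59^0.643 ≈ 84.91 kt.
V₂: ΔP = 64, V ≈ 6.17 × 64^0.643 ≈ 89.47 kt.
ΔV over 18 h = 4.56 kt → 24 h equivalent = 4.56 × 24/18 ≈ 6.08 kt.
6 kt < 30 kt ⇒ not rapid intensification.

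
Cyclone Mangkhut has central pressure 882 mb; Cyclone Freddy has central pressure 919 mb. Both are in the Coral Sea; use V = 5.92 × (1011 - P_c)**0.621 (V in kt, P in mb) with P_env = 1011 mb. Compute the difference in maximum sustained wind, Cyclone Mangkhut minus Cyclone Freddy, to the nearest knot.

23 kt

Cyclone Mangkhut: ΔP = 129; V ≈ 5.92 × 129^0.621 ≈ 121.06 kt.
Cyclone Freddy: ΔP = 92; V ≈ 5.92 × 92^0.621 ≈ 98.14 kt.
Difference ≈ 121.06 − 98.14 = 22.92 → 23 kt.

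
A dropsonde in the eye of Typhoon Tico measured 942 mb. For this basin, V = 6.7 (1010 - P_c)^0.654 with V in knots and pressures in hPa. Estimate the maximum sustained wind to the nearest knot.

ΔP = 1010 − 942 = 68 mb.
68^0.654 ≈ 15.793.
V ≈ 6.7 × 15.793 ≈ 105.8 kt.

106 kt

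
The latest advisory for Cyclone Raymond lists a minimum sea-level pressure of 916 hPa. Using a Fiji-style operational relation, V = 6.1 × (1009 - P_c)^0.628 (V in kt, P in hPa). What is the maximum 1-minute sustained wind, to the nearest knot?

ΔP = 1009 − 916 = 93 hPa.
93^0.628 ≈ 17.227.
V ≈ 6.1 × 17.227 ≈ 105.1 kt.

105 kt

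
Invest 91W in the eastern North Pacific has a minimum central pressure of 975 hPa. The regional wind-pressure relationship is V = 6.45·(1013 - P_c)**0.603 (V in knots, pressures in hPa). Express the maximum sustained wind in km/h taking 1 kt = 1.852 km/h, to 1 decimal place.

ΔP = 1013 − 975 = 38 hPa.
V ≈ 6.45 × 38^0.603 = 6.45 × 8.966 ≈ 57.832 kt.
57.832 × 1.852 ≈ 107.11 km/h → 107.1 km/h.

107.1 km/h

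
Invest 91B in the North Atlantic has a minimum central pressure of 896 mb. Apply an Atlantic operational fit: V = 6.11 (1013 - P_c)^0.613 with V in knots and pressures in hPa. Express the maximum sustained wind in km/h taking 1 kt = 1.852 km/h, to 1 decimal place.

209.6 km/h

ΔP = 1013 − 896 = 117 mb.
V ≈ 6.11 × 117^0.613 = 6.11 × 18.527 ≈ 113.198 kt.
113.198 × 1.852 ≈ 209.64 km/h → 209.6 km/h.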